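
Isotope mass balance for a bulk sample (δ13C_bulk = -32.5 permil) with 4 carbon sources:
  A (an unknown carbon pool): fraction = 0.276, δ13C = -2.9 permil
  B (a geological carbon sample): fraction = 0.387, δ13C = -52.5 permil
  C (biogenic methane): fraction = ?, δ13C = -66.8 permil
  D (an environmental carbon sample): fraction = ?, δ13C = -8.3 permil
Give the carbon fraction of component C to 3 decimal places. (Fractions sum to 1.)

0.147

Let f_C and f_D be the unknown fractions; fractions sum to 1 so f_C + f_D = 0.337.
Mass balance: Σ fᵢ·δᵢ = δ_bulk ⇒ f_C·(-66.8) + f_D·(-8.3) = -32.5 − (-21.118) = -11.382
Substitute f_D = 0.337 − f_C:
f_C·(-66.8 − -8.3) = -11.382 − 0.337×(-8.3) = -8.585
f_C = -8.585 / -58.5 = 0.1468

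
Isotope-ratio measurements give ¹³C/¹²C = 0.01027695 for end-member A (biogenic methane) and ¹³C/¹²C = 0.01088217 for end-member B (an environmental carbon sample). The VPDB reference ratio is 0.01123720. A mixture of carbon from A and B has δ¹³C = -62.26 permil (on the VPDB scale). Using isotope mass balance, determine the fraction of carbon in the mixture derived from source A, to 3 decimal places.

0.569

δ_A = (0.01027695/0.01123720 − 1)×1000 = (0.914547 − 1)×1000 = -85.453 permil
δ_B = (0.01088217/0.01123720 − 1)×1000 = (0.968406 − 1)×1000 = -31.594 permil
f_A = (δ_mix − δ_B)/(δ_A − δ_B) = (-62.26 − (-31.594))/(-85.453 − (-31.594))
f_A = -30.666 / -53.859 = 0.5694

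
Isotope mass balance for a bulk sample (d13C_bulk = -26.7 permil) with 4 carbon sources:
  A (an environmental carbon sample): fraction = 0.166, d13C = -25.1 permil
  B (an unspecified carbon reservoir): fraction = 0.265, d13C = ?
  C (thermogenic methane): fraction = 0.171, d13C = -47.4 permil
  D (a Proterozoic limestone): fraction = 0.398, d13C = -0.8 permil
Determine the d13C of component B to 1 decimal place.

Isotope mass balance: δ_bulk = Σ fᵢ·δᵢ.
-26.7 = 0.166×(-25.1) + 0.265×δ_B + 0.171×(-47.4) + 0.398×(-0.8)
0.265·δ_B = -26.7 − (-12.590) = -14.110
δ_B = -14.110 / 0.265 = -53.24 permil

-53.2 permil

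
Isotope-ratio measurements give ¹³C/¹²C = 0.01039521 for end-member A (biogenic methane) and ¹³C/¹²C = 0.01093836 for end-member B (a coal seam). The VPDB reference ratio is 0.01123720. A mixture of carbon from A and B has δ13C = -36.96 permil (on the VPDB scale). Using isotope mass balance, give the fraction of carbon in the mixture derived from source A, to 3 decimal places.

0.214

δ_A = (0.01039521/0.01123720 − 1)×1000 = (0.925071 − 1)×1000 = -74.929 permil
δ_B = (0.01093836/0.01123720 − 1)×1000 = (0.973406 − 1)×1000 = -26.594 permil
f_A = (δ_mix − δ_B)/(δ_A − δ_B) = (-36.96 − (-26.594))/(-74.929 − (-26.594))
f_A = -10.366 / -48.335 = 0.2145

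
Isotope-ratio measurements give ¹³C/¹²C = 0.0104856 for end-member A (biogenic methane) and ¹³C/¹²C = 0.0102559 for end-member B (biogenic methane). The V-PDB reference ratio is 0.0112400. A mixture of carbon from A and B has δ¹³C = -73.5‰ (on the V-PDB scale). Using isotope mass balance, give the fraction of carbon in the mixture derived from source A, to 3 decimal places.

δ_A = (0.0104856/0.0112400 − 1)×1000 = (0.932883 − 1)×1000 = -67.117‰
δ_B = (0.0102559/0.0112400 − 1)×1000 = (0.912447 − 1)×1000 = -87.553‰
f_A = (δ_mix − δ_B)/(δ_A − δ_B) = (-73.5 − (-87.553))/(-67.117 − (-87.553))
f_A = 14.053 / 20.436 = 0.6877

0.688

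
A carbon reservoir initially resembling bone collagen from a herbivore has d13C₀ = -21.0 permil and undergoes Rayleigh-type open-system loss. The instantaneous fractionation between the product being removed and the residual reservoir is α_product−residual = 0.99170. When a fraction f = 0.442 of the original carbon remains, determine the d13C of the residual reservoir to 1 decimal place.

Rayleigh residual: δ_res = (δ₀ + 1000)·f^(α−1) − 1000
α − 1 = -0.00830
f^(α−1) = 0.442^(-0.00830) = 1.006800
δ_res = (-21.0 + 1000) × 1.006800 − 1000 = 985.657 − 1000 = -14.34 permil

-14.3 permil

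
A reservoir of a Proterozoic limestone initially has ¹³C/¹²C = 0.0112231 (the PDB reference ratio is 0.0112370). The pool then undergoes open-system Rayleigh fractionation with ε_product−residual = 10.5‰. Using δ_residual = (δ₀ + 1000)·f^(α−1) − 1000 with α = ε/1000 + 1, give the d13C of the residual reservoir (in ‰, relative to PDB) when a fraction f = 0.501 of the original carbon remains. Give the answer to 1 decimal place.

-8.5‰

δ₀ = (0.0112231/0.0112370 − 1)×1000 = (0.998763 − 1)×1000 = -1.237‰
α − 1 = ε/1000 = 0.0105
f^(α−1) = 0.501^(0.0105) = 0.992769
δ_res = (-1.237 + 1000) × 0.992769 − 1000 = 991.541 − 1000 = -8.46‰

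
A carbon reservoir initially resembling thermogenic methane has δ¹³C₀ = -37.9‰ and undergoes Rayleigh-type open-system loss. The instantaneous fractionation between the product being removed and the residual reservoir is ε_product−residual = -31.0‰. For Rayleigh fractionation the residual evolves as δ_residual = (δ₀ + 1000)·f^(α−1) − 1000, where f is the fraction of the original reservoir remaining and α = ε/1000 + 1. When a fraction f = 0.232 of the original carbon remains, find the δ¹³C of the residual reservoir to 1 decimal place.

6.7‰

Rayleigh residual: δ_res = (δ₀ + 1000)·f^(α−1) − 1000
α = ε/1000 + 1 = 0.96900, so α − 1 = -0.03100
f^(α−1) = 0.232^(-0.03100) = 1.046333
δ_res = (-37.9 + 1000) × 1.046333 − 1000 = 1006.677 − 1000 = 6.68‰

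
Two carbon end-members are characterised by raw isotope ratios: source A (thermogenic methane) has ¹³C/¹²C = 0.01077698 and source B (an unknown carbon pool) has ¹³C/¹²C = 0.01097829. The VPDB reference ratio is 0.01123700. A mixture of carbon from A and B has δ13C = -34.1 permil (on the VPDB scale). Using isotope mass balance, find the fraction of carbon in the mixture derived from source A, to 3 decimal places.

δ_A = (0.01077698/0.01123700 − 1)×1000 = (0.959062 − 1)×1000 = -40.938 permil
δ_B = (0.01097829/0.01123700 − 1)×1000 = (0.976977 − 1)×1000 = -23.023 permil
f_A = (δ_mix − δ_B)/(δ_A − δ_B) = (-34.1 − (-23.023))/(-40.938 − (-23.023))
f_A = -11.077 / -17.915 = 0.6183

0.618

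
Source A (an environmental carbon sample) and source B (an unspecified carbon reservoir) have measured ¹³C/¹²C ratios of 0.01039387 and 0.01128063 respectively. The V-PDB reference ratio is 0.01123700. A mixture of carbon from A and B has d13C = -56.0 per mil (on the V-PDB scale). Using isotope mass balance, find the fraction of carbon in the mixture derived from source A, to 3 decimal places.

0.759

δ_A = (0.01039387/0.01123700 − 1)×1000 = (0.924968 − 1)×1000 = -75.032 per mil
δ_B = (0.01128063/0.01123700 − 1)×1000 = (1.003883 − 1)×1000 = 3.883 per mil
f_A = (δ_mix − δ_B)/(δ_A − δ_B) = (-56.0 − (3.883))/(-75.032 − (3.883))
f_A = -59.883 / -78.914 = 0.7588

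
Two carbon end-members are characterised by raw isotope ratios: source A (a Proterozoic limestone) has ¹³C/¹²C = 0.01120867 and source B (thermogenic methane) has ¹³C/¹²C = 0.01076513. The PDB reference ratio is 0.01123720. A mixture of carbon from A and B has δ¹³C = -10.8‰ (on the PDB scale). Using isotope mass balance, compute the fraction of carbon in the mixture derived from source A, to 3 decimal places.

δ_A = (0.01120867/0.01123720 − 1)×1000 = (0.997461 − 1)×1000 = -2.539‰
δ_B = (0.01076513/0.01123720 − 1)×1000 = (0.957990 − 1)×1000 = -42.010‰
f_A = (δ_mix − δ_B)/(δ_A − δ_B) = (-10.8 − (-42.010))/(-2.539 − (-42.010))
f_A = 31.210 / 39.471 = 0.7907

0.791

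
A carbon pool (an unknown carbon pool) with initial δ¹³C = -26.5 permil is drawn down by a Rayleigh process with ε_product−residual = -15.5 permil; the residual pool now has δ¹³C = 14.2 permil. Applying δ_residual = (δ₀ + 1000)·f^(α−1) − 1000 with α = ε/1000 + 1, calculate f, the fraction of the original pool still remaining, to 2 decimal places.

0.07

α − 1 = ε/1000 = -0.0155
(δ_res + 1000)/(δ₀ + 1000) = (14.2 + 1000)/(-26.5 + 1000) = 1014.2/973.5 = 1.041808
f = 1.041808^(1/-0.0155) = exp(ln(1.041808)/-0.0155) = exp(0.04096/-0.0155)
f = exp(-2.6424) = 0.0712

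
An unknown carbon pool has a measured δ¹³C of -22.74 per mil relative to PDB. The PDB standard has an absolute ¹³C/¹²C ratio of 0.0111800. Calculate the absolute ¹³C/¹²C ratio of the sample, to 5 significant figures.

0.010926

R_sample = R_standard × (δ¹³C/1000 + 1)
R_sample = 0.0111800 × (-22.74/1000 + 1) = 0.0111800 × 0.977260
R_sample = 0.0109258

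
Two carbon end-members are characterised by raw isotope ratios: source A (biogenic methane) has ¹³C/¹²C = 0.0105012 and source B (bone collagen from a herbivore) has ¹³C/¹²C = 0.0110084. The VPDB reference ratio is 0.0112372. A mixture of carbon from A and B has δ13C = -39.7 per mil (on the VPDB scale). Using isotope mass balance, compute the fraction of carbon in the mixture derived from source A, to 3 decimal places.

0.428

δ_A = (0.0105012/0.0112372 − 1)×1000 = (0.934503 − 1)×1000 = -65.497 per mil
δ_B = (0.0110084/0.0112372 − 1)×1000 = (0.979639 − 1)×1000 = -20.361 per mil
f_A = (δ_mix − δ_B)/(δ_A − δ_B) = (-39.7 − (-20.361))/(-65.497 − (-20.361))
f_A = -19.339 / -45.136 = 0.4285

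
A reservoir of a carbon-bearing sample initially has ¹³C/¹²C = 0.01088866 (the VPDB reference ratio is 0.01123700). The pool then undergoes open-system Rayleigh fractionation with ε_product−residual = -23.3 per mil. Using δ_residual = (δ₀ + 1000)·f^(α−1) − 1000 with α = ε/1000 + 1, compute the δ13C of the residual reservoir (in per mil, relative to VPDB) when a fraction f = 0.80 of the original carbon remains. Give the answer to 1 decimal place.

-25.9 per mil

δ₀ = (0.01088866/0.01123700 − 1)×1000 = (0.969001 − 1)×1000 = -30.999 per mil
α − 1 = ε/1000 = -0.0233
f^(α−1) = 0.80^(-0.0233) = 1.005213
δ_res = (-30.999 + 1000) × 1.005213 − 1000 = 974.052 − 1000 = -25.95 per mil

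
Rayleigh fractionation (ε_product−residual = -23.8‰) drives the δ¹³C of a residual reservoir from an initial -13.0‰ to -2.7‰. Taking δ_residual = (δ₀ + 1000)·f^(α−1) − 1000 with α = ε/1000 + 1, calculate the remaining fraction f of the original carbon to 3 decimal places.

0.646

α − 1 = ε/1000 = -0.0238
(δ_res + 1000)/(δ₀ + 1000) = (-2.7 + 1000)/(-13.0 + 1000) = 997.3/987.0 = 1.010436
f = 1.010436^(1/-0.0238) = exp(ln(1.010436)/-0.0238) = exp(0.01038/-0.0238)
f = exp(-0.4362) = 0.6465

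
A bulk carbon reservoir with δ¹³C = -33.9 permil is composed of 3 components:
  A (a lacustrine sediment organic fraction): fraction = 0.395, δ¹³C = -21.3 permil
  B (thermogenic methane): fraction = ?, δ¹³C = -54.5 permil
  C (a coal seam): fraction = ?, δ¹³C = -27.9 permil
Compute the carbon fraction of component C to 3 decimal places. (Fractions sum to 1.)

0.281

Let f_C and f_B be the unknown fractions; fractions sum to 1 so f_C + f_B = 0.605.
Mass balance: Σ fᵢ·δᵢ = δ_bulk ⇒ f_C·(-27.9) + f_B·(-54.5) = -33.9 − (-8.414) = -25.486
Substitute f_B = 0.605 − f_C:
f_C·(-27.9 − -54.5) = -25.486 − 0.605×(-54.5) = 7.486
f_C = 7.486 / 26.6 = 0.2814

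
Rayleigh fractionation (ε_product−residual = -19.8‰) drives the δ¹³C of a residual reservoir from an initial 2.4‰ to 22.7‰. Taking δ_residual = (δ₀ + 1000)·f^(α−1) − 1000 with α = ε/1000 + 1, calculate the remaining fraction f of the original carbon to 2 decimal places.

0.36

α − 1 = ε/1000 = -0.0198
(δ_res + 1000)/(δ₀ + 1000) = (22.7 + 1000)/(2.4 + 1000) = 1022.7/1002.4 = 1.020251
f = 1.020251^(1/-0.0198) = exp(ln(1.020251)/-0.0198) = exp(0.02005/-0.0198)
f = exp(-1.0126) = 0.3633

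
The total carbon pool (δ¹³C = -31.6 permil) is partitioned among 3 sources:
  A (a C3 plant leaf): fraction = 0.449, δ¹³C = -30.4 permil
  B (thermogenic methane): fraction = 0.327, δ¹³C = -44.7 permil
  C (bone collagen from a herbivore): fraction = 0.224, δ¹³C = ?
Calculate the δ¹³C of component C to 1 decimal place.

-14.9 permil

Isotope mass balance: δ_bulk = Σ fᵢ·δᵢ.
-31.6 = 0.449×(-30.4) + 0.327×(-44.7) + 0.224×δ_C
0.224·δ_C = -31.6 − (-28.267) = -3.334
δ_C = -3.334 / 0.224 = -14.88 permil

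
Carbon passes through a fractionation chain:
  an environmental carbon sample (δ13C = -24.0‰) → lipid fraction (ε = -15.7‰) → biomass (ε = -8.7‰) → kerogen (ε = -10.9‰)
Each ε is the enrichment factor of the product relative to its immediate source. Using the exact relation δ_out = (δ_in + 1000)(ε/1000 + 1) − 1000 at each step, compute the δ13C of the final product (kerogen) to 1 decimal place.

-58.1‰

step 1: δ = (-24.00 + 1000)·(-15.7/1000 + 1) − 1000 = -39.32‰
step 2: δ = (-39.32 + 1000)·(-8.7/1000 + 1) − 1000 = -47.68‰
step 3: δ = (-47.68 + 1000)·(-10.9/1000 + 1) − 1000 = -58.06‰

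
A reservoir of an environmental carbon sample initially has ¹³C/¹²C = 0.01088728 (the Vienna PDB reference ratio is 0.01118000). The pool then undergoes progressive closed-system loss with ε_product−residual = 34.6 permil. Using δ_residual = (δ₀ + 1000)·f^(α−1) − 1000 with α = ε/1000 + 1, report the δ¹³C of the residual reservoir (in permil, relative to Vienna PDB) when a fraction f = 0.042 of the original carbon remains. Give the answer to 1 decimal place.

-127.3 permil

δ₀ = (0.01088728/0.01118000 − 1)×1000 = (0.973818 − 1)×1000 = -26.182 permil
α − 1 = ε/1000 = 0.0346
f^(α−1) = 0.042^(0.0346) = 0.896116
δ_res = (-26.182 + 1000) × 0.896116 − 1000 = 872.654 − 1000 = -127.35 permil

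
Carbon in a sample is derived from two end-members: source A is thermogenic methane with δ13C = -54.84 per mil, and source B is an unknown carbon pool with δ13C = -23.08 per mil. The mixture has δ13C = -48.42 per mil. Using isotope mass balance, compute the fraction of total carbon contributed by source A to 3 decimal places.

0.798

δ_mix = f_A·δ_A + (1 − f_A)·δ_B  ⇒  f_A = (δ_mix − δ_B)/(δ_A − δ_B)
f_A = (-48.42 − (-23.08)) / (-54.84 − (-23.08))
f_A = -25.34 / -31.76 = 0.7979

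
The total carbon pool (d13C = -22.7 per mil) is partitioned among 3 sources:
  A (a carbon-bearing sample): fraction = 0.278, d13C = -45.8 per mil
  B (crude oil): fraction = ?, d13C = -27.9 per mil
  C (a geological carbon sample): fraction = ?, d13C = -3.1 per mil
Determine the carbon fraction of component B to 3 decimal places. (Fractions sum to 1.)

0.312

Let f_B and f_C be the unknown fractions; fractions sum to 1 so f_B + f_C = 0.722.
Mass balance: Σ fᵢ·δᵢ = δ_bulk ⇒ f_B·(-27.9) + f_C·(-3.1) = -22.7 − (-12.732) = -9.968
Substitute f_C = 0.722 − f_B:
f_B·(-27.9 − -3.1) = -9.968 − 0.722×(-3.1) = -7.729
f_B = -7.729 / -24.8 = 0.3117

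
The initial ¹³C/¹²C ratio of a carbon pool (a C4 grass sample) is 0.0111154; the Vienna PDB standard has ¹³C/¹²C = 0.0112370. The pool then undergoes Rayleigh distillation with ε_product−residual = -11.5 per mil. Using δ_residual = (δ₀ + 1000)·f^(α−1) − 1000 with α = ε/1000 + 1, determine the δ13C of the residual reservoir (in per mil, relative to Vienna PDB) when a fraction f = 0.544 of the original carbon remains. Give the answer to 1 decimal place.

δ₀ = (0.0111154/0.0112370 − 1)×1000 = (0.989179 − 1)×1000 = -10.821 per mil
α − 1 = ε/1000 = -0.0115
f^(α−1) = 0.544^(-0.0115) = 1.007026
δ_res = (-10.821 + 1000) × 1.007026 − 1000 = 996.128 − 1000 = -3.87 per mil

-3.9 per mil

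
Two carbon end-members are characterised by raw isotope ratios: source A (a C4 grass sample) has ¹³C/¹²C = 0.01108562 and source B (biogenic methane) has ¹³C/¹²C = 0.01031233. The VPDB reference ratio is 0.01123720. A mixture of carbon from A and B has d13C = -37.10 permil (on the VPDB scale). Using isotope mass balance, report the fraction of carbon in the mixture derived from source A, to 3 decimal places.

0.657

δ_A = (0.01108562/0.01123720 − 1)×1000 = (0.986511 − 1)×1000 = -13.489 permil
δ_B = (0.01031233/0.01123720 − 1)×1000 = (0.917696 − 1)×1000 = -82.304 permil
f_A = (δ_mix − δ_B)/(δ_A − δ_B) = (-37.10 − (-82.304))/(-13.489 − (-82.304))
f_A = 45.204 / 68.815 = 0.6569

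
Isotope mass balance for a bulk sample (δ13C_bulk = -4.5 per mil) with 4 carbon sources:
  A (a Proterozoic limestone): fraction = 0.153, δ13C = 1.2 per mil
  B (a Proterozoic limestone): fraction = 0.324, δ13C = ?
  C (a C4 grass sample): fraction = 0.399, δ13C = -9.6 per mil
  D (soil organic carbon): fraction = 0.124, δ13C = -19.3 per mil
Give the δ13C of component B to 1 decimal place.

4.8 per mil

Isotope mass balance: δ_bulk = Σ fᵢ·δᵢ.
-4.5 = 0.153×(1.2) + 0.324×δ_B + 0.399×(-9.6) + 0.124×(-19.3)
0.324·δ_B = -4.5 − (-6.040) = 1.540
δ_B = 1.540 / 0.324 = 4.75 per mil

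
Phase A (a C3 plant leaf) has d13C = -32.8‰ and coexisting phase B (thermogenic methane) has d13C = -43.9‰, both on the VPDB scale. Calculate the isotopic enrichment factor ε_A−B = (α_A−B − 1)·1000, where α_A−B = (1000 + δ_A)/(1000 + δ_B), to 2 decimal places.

α_A−B = (1000 + -32.8) / (1000 + -43.9) = 967.2 / 956.1 = 1.011610
ε_A−B = (1.011610 − 1) × 1000 = 11.610‰
(The approximation ε ≈ δ_A − δ_B would give 11.1‰.)

11.61‰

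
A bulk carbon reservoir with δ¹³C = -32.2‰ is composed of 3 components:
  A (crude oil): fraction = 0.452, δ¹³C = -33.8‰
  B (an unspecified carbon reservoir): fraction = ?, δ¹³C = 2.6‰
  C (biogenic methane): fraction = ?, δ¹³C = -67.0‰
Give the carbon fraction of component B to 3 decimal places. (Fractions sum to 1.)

Let f_B and f_C be the unknown fractions; fractions sum to 1 so f_B + f_C = 0.548.
Mass balance: Σ fᵢ·δᵢ = δ_bulk ⇒ f_B·(2.6) + f_C·(-67.0) = -32.2 − (-15.278) = -16.922
Substitute f_C = 0.548 − f_B:
f_B·(2.6 − -67.0) = -16.922 − 0.548×(-67.0) = 19.794
f_B = 19.794 / 69.6 = 0.2844

0.284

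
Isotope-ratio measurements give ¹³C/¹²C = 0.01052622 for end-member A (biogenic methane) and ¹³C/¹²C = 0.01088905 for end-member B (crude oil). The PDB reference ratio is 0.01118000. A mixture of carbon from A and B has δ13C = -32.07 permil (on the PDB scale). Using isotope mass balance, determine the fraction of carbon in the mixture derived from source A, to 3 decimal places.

δ_A = (0.01052622/0.01118000 − 1)×1000 = (0.941522 − 1)×1000 = -58.478 permil
δ_B = (0.01088905/0.01118000 − 1)×1000 = (0.973976 − 1)×1000 = -26.024 permil
f_A = (δ_mix − δ_B)/(δ_A − δ_B) = (-32.07 − (-26.024))/(-58.478 − (-26.024))
f_A = -6.046 / -32.453 = 0.1863

0.186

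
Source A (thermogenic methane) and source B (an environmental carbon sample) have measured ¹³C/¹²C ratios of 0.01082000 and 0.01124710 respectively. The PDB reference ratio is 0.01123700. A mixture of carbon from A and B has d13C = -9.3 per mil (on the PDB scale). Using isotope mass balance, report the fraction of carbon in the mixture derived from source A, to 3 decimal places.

0.268

δ_A = (0.01082000/0.01123700 − 1)×1000 = (0.962890 − 1)×1000 = -37.110 per mil
δ_B = (0.01124710/0.01123700 − 1)×1000 = (1.000899 − 1)×1000 = 0.899 per mil
f_A = (δ_mix − δ_B)/(δ_A − δ_B) = (-9.3 − (0.899))/(-37.110 − (0.899))
f_A = -10.199 / -38.008 = 0.2683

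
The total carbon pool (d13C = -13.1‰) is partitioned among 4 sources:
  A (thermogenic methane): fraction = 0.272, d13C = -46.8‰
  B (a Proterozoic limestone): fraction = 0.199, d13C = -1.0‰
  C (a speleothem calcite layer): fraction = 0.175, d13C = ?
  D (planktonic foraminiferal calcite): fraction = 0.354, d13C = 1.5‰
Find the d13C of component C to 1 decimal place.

Isotope mass balance: δ_bulk = Σ fᵢ·δᵢ.
-13.1 = 0.272×(-46.8) + 0.199×(-1.0) + 0.175×δ_C + 0.354×(1.5)
0.175·δ_C = -13.1 − (-12.398) = -0.702
δ_C = -0.702 / 0.175 = -4.01‰

-4.0‰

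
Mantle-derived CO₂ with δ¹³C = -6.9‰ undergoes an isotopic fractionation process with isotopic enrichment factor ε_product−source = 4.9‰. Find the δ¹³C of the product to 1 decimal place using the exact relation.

-2.0‰

Exactly, δ_product = (δ_source + 1000)·(ε/1000 + 1) − 1000.
δ_product = (-6.9 + 1000) × (4.9/1000 + 1) − 1000
δ_product = -2.03‰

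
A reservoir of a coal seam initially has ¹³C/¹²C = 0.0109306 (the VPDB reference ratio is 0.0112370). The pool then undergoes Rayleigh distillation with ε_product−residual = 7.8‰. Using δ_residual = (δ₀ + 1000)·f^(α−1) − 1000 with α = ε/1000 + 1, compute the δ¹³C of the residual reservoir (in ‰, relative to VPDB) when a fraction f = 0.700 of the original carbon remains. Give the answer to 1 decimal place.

-30.0‰

δ₀ = (0.0109306/0.0112370 − 1)×1000 = (0.972733 − 1)×1000 = -27.267‰
α − 1 = ε/1000 = 0.0078
f^(α−1) = 0.700^(0.0078) = 0.997222
δ_res = (-27.267 + 1000) × 0.997222 − 1000 = 970.030 − 1000 = -29.97‰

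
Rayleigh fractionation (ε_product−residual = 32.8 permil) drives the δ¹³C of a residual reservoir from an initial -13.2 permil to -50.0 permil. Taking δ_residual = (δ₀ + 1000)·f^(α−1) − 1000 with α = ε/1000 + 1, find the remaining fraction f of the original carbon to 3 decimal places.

α − 1 = ε/1000 = 0.0328
(δ_res + 1000)/(δ₀ + 1000) = (-50.0 + 1000)/(-13.2 + 1000) = 950.0/986.8 = 0.962708
f = 0.962708^(1/0.0328) = exp(ln(0.962708)/0.0328) = exp(-0.03801/0.0328)
f = exp(-1.1587) = 0.3139

0.314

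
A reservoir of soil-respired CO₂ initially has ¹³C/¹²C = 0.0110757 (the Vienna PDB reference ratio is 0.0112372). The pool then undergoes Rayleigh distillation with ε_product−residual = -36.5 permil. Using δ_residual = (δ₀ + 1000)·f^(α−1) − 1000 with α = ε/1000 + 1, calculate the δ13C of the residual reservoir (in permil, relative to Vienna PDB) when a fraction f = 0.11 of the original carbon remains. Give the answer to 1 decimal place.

68.3 permil

δ₀ = (0.0110757/0.0112372 − 1)×1000 = (0.985628 − 1)×1000 = -14.372 permil
α − 1 = ε/1000 = -0.0365
f^(α−1) = 0.11^(-0.0365) = 1.083900
δ_res = (-14.372 + 1000) × 1.083900 − 1000 = 1068.322 − 1000 = 68.32 permil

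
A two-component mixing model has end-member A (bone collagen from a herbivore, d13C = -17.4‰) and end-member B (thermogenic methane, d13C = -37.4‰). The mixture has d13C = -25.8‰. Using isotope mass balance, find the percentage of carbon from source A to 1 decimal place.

58.0%

δ_mix = f_A·δ_A + (1 − f_A)·δ_B  ⇒  f_A = (δ_mix − δ_B)/(δ_A − δ_B)
f_A = (-25.8 − (-37.4)) / (-17.4 − (-37.4))
f_A = 11.6 / 20.0 = 0.5800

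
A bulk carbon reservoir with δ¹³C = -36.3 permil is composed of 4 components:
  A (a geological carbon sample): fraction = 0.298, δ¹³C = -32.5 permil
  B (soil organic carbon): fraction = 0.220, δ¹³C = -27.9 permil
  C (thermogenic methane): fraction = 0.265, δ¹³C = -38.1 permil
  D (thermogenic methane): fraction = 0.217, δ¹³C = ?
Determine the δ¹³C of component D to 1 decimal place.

Isotope mass balance: δ_bulk = Σ fᵢ·δᵢ.
-36.3 = 0.298×(-32.5) + 0.220×(-27.9) + 0.265×(-38.1) + 0.217×δ_D
0.217·δ_D = -36.3 − (-25.919) = -10.380
δ_D = -10.380 / 0.217 = -47.84 permil

-47.8 permil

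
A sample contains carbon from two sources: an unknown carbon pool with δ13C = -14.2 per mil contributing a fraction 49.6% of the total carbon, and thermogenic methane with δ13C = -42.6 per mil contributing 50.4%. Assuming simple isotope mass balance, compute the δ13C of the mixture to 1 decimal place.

-28.5 per mil

δ_mix = f_A·δ_A + f_B·δ_B
δ_mix = 0.496 × (-14.2) + 0.504 × (-42.6)
δ_mix = -7.04 + -21.47 = -28.51 per mil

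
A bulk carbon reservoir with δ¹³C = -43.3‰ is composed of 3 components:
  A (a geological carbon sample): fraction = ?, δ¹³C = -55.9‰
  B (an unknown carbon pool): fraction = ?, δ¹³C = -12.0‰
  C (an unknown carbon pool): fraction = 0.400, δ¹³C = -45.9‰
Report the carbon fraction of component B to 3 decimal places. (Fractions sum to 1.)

0.196

Let f_B and f_A be the unknown fractions; fractions sum to 1 so f_B + f_A = 0.600.
Mass balance: Σ fᵢ·δᵢ = δ_bulk ⇒ f_B·(-12.0) + f_A·(-55.9) = -43.3 − (-18.360) = -24.940
Substitute f_A = 0.600 − f_B:
f_B·(-12.0 − -55.9) = -24.940 − 0.600×(-55.9) = 8.600
f_B = 8.600 / 43.9 = 0.1959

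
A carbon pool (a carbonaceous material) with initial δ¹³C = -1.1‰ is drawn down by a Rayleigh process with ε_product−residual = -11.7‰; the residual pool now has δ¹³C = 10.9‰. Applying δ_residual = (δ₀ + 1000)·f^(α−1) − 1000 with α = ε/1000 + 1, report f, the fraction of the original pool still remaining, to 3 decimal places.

0.360

α − 1 = ε/1000 = -0.0117
(δ_res + 1000)/(δ₀ + 1000) = (10.9 + 1000)/(-1.1 + 1000) = 1010.9/998.9 = 1.012013
f = 1.012013^(1/-0.0117) = exp(ln(1.012013)/-0.0117) = exp(0.01194/-0.0117)
f = exp(-1.0207) = 0.3604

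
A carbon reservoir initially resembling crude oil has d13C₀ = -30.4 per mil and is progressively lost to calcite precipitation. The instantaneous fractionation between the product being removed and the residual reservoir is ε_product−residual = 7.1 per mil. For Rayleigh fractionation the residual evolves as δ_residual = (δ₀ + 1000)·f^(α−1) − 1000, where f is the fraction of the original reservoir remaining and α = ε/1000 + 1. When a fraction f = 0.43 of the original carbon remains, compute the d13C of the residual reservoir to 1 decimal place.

Rayleigh residual: δ_res = (δ₀ + 1000)·f^(α−1) − 1000
α = ε/1000 + 1 = 1.00710, so α − 1 = 0.00710
f^(α−1) = 0.43^(0.00710) = 0.994026
δ_res = (-30.4 + 1000) × 0.994026 − 1000 = 963.807 − 1000 = -36.19 per mil

-36.2 per mil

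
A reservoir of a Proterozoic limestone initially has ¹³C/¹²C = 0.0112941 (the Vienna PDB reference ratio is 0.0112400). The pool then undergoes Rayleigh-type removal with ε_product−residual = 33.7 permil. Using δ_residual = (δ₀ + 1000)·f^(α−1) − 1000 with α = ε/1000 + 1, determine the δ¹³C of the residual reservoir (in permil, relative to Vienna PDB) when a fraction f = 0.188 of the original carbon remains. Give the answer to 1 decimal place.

δ₀ = (0.0112941/0.0112400 − 1)×1000 = (1.004813 − 1)×1000 = 4.813 permil
α − 1 = ε/1000 = 0.0337
f^(α−1) = 0.188^(0.0337) = 0.945234
δ_res = (4.813 + 1000) × 0.945234 − 1000 = 949.783 − 1000 = -50.22 permil

-50.2 permil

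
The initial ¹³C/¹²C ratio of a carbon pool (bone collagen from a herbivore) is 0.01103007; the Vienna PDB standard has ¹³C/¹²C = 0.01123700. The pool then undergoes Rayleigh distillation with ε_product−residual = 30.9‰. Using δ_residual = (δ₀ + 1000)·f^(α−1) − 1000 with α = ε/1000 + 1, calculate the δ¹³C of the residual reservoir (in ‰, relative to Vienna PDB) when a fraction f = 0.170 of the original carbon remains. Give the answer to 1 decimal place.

δ₀ = (0.01103007/0.01123700 − 1)×1000 = (0.981585 − 1)×1000 = -18.415‰
α − 1 = ε/1000 = 0.0309
f^(α−1) = 0.170^(0.0309) = 0.946719
δ_res = (-18.415 + 1000) × 0.946719 − 1000 = 929.285 − 1000 = -70.72‰

-70.7‰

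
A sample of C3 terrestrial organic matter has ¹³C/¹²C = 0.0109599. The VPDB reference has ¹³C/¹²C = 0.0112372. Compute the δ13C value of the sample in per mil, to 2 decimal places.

δ13C = (R_sample / R_standard − 1) × 1000
R_sample / R_standard = 0.0109599 / 0.0112372 = 0.975323
δ13C = (0.975323 − 1) × 1000 = -24.677 per mil

-24.68 per mil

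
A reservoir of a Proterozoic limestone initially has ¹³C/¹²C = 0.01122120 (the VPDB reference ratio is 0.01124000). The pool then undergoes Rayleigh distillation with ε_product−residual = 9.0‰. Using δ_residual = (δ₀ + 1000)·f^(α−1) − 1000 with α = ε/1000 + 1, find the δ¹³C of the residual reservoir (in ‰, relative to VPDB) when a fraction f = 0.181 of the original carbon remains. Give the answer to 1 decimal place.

-16.9‰

δ₀ = (0.01122120/0.01124000 − 1)×1000 = (0.998327 − 1)×1000 = -1.673‰
α − 1 = ε/1000 = 0.0090
f^(α−1) = 0.181^(0.0090) = 0.984734
δ_res = (-1.673 + 1000) × 0.984734 − 1000 = 983.087 − 1000 = -16.91‰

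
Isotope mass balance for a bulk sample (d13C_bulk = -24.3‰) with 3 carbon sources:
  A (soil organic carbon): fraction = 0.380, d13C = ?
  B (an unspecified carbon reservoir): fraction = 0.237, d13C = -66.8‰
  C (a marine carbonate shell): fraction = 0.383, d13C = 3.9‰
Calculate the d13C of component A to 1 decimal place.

Isotope mass balance: δ_bulk = Σ fᵢ·δᵢ.
-24.3 = 0.380×δ_A + 0.237×(-66.8) + 0.383×(3.9)
0.380·δ_A = -24.3 − (-14.338) = -9.962
δ_A = -9.962 / 0.380 = -26.22‰

-26.2‰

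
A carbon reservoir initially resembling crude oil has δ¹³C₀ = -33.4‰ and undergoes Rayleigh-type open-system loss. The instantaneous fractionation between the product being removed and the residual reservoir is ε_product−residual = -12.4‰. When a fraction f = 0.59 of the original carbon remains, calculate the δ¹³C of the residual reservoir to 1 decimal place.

-27.1‰

Rayleigh residual: δ_res = (δ₀ + 1000)·f^(α−1) − 1000
α = ε/1000 + 1 = 0.98760, so α − 1 = -0.01240
f^(α−1) = 0.59^(-0.01240) = 1.006564
δ_res = (-33.4 + 1000) × 1.006564 − 1000 = 972.945 − 1000 = -27.06‰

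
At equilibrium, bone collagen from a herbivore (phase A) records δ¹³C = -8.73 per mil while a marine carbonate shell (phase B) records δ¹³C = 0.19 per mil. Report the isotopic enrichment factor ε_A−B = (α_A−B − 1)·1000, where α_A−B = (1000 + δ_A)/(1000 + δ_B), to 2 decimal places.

α_A−B = (1000 + -8.73) / (1000 + 0.19) = 991.27 / 1000.19 = 0.991082
ε_A−B = (0.991082 − 1) × 1000 = -8.918 per mil
(The approximation ε ≈ δ_A − δ_B would give -8.92 per mil.)

-8.92 per mil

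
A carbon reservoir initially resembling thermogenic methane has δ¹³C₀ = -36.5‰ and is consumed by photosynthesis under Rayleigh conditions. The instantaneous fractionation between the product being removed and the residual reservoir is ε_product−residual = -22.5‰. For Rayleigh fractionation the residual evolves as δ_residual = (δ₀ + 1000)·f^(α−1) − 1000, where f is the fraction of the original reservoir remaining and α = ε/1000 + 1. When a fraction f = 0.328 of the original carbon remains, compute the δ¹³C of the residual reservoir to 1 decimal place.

-12.0‰

Rayleigh residual: δ_res = (δ₀ + 1000)·f^(α−1) − 1000
α = ε/1000 + 1 = 0.97750, so α − 1 = -0.02250
f^(α−1) = 0.328^(-0.02250) = 1.025399
δ_res = (-36.5 + 1000) × 1.025399 − 1000 = 987.972 − 1000 = -12.03‰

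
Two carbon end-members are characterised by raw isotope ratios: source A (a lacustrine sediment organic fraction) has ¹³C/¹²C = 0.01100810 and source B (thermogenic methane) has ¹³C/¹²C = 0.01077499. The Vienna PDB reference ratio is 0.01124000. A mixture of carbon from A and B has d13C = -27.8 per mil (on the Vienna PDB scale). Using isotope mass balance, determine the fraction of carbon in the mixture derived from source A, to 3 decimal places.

0.654

δ_A = (0.01100810/0.01124000 − 1)×1000 = (0.979368 − 1)×1000 = -20.632 per mil
δ_B = (0.01077499/0.01124000 − 1)×1000 = (0.958629 − 1)×1000 = -41.371 per mil
f_A = (δ_mix − δ_B)/(δ_A − δ_B) = (-27.8 − (-41.371))/(-20.632 − (-41.371))
f_A = 13.571 / 20.739 = 0.6544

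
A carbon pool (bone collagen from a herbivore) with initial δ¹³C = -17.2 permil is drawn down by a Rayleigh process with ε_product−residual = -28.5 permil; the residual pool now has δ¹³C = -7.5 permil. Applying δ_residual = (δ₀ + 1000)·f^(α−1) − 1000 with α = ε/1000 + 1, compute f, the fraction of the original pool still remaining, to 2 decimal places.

α − 1 = ε/1000 = -0.0285
(δ_res + 1000)/(δ₀ + 1000) = (-7.5 + 1000)/(-17.2 + 1000) = 992.5/982.8 = 1.009870
f = 1.009870^(1/-0.0285) = exp(ln(1.009870)/-0.0285) = exp(0.00982/-0.0285)
f = exp(-0.3446) = 0.7085

0.71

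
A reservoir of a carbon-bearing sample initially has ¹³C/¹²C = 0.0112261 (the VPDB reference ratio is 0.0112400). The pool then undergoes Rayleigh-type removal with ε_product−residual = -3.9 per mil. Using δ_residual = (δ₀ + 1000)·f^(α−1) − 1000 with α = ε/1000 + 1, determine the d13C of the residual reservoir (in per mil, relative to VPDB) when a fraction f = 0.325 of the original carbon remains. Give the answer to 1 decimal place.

3.2 per mil

δ₀ = (0.0112261/0.0112400 − 1)×1000 = (0.998763 − 1)×1000 = -1.237 per mil
α − 1 = ε/1000 = -0.0039
f^(α−1) = 0.325^(-0.0039) = 1.004393
δ_res = (-1.237 + 1000) × 1.004393 − 1000 = 1003.151 − 1000 = 3.15 per mil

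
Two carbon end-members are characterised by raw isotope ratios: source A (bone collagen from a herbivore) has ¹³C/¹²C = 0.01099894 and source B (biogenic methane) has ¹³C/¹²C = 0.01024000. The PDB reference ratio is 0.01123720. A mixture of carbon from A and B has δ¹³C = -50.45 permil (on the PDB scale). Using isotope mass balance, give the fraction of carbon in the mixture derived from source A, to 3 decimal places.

0.567

δ_A = (0.01099894/0.01123720 − 1)×1000 = (0.978797 − 1)×1000 = -21.203 permil
δ_B = (0.01024000/0.01123720 − 1)×1000 = (0.911259 − 1)×1000 = -88.741 permil
f_A = (δ_mix − δ_B)/(δ_A − δ_B) = (-50.45 − (-88.741))/(-21.203 − (-88.741))
f_A = 38.291 / 67.538 = 0.5670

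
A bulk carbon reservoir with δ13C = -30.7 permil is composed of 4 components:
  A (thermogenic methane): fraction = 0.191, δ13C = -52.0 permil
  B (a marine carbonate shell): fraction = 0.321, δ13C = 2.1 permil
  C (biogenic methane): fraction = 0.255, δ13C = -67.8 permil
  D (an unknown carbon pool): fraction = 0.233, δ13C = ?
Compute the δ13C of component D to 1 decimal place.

-17.8 permil

Isotope mass balance: δ_bulk = Σ fᵢ·δᵢ.
-30.7 = 0.191×(-52.0) + 0.321×(2.1) + 0.255×(-67.8) + 0.233×δ_D
0.233·δ_D = -30.7 − (-26.547) = -4.153
δ_D = -4.153 / 0.233 = -17.82 permil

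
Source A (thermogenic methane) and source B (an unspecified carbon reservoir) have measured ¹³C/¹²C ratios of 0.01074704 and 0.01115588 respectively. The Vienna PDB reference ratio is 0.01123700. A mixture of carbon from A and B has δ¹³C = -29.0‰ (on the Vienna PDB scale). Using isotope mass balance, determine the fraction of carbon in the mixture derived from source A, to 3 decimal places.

0.599

δ_A = (0.01074704/0.01123700 − 1)×1000 = (0.956398 − 1)×1000 = -43.602‰
δ_B = (0.01115588/0.01123700 − 1)×1000 = (0.992781 − 1)×1000 = -7.219‰
f_A = (δ_mix − δ_B)/(δ_A − δ_B) = (-29.0 − (-7.219))/(-43.602 − (-7.219))
f_A = -21.781 / -36.383 = 0.5987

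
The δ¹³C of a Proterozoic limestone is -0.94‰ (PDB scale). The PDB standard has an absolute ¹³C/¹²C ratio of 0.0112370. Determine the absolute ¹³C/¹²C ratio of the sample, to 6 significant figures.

R_sample = R_standard × (δ¹³C/1000 + 1)
R_sample = 0.0112370 × (-0.94/1000 + 1) = 0.0112370 × 0.999060
R_sample = 0.0112264

0.0112264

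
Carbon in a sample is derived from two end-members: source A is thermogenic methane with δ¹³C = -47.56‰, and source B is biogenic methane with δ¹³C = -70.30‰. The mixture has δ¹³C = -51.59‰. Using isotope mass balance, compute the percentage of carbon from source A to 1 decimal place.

δ_mix = f_A·δ_A + (1 − f_A)·δ_B  ⇒  f_A = (δ_mix − δ_B)/(δ_A − δ_B)
f_A = (-51.59 − (-70.30)) / (-47.56 − (-70.30))
f_A = 18.71 / 22.74 = 0.8228

82.3%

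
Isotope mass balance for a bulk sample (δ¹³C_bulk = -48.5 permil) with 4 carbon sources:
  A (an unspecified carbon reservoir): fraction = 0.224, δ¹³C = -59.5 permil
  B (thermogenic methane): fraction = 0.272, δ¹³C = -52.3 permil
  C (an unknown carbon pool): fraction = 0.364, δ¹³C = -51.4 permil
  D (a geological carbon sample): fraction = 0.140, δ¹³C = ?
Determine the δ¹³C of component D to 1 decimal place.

-16.0 permil

Isotope mass balance: δ_bulk = Σ fᵢ·δᵢ.
-48.5 = 0.224×(-59.5) + 0.272×(-52.3) + 0.364×(-51.4) + 0.140×δ_D
0.140·δ_D = -48.5 − (-46.263) = -2.237
δ_D = -2.237 / 0.140 = -15.98 permil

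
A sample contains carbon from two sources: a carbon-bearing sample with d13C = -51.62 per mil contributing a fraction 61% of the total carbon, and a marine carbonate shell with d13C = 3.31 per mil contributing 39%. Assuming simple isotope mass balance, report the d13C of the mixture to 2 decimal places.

δ_mix = f_A·δ_A + f_B·δ_B
δ_mix = 0.61 × (-51.62) + 0.39 × (3.31)
δ_mix = -31.488 + 1.291 = -30.197 per mil

-30.20 per mil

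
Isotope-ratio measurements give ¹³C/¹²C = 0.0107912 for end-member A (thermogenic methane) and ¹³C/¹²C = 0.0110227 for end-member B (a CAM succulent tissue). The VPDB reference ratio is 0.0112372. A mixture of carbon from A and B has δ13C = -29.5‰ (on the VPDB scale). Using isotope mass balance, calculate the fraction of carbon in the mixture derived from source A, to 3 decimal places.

δ_A = (0.0107912/0.0112372 − 1)×1000 = (0.960310 − 1)×1000 = -39.690‰
δ_B = (0.0110227/0.0112372 − 1)×1000 = (0.980912 − 1)×1000 = -19.088‰
f_A = (δ_mix − δ_B)/(δ_A − δ_B) = (-29.5 − (-19.088))/(-39.690 − (-19.088))
f_A = -10.412 / -20.601 = 0.5054

0.505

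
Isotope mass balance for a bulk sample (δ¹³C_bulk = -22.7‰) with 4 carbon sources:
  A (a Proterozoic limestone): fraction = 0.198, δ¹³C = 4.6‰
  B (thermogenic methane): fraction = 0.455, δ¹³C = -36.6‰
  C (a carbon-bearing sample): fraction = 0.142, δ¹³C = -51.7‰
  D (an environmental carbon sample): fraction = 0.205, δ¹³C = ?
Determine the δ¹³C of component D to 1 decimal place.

Isotope mass balance: δ_bulk = Σ fᵢ·δᵢ.
-22.7 = 0.198×(4.6) + 0.455×(-36.6) + 0.142×(-51.7) + 0.205×δ_D
0.205·δ_D = -22.7 − (-23.084) = 0.384
δ_D = 0.384 / 0.205 = 1.87‰

1.9‰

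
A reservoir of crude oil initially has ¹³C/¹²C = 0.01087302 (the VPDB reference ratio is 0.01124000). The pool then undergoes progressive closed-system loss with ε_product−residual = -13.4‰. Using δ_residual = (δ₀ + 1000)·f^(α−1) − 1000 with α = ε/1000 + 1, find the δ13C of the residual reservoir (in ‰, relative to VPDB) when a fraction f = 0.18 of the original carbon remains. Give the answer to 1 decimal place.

-10.2‰

δ₀ = (0.01087302/0.01124000 − 1)×1000 = (0.967351 − 1)×1000 = -32.649‰
α − 1 = ε/1000 = -0.0134
f^(α−1) = 0.18^(-0.0134) = 1.023244
δ_res = (-32.649 + 1000) × 1.023244 − 1000 = 989.836 − 1000 = -10.16‰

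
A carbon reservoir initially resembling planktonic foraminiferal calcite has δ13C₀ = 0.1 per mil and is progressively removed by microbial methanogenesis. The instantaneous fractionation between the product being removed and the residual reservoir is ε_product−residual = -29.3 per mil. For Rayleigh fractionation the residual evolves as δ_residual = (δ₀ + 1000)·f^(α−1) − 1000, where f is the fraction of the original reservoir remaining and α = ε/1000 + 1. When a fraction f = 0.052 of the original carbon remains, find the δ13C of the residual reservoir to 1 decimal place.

Rayleigh residual: δ_res = (δ₀ + 1000)·f^(α−1) − 1000
α = ε/1000 + 1 = 0.97070, so α − 1 = -0.02930
f^(α−1) = 0.052^(-0.02930) = 1.090489
δ_res = (0.1 + 1000) × 1.090489 − 1000 = 1090.598 − 1000 = 90.60 per mil

90.6 per mil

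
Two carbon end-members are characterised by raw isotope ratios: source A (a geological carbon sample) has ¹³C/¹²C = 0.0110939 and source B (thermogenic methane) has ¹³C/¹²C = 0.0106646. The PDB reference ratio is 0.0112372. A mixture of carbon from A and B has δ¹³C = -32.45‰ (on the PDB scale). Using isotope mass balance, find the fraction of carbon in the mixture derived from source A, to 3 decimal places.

δ_A = (0.0110939/0.0112372 − 1)×1000 = (0.987248 − 1)×1000 = -12.752‰
δ_B = (0.0106646/0.0112372 − 1)×1000 = (0.949044 − 1)×1000 = -50.956‰
f_A = (δ_mix − δ_B)/(δ_A − δ_B) = (-32.45 − (-50.956))/(-12.752 − (-50.956))
f_A = 18.506 / 38.203 = 0.4844

0.484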